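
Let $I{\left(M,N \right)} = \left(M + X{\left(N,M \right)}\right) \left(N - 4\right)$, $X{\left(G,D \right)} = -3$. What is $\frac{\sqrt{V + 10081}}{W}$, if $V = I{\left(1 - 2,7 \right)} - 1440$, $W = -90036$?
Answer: $- \frac{\sqrt{8629}}{90036} \approx -0.0010317$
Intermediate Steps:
$I{\left(M,N \right)} = \left(-4 + N\right) \left(-3 + M\right)$ ($I{\left(M,N \right)} = \left(M - 3\right) \left(N - 4\right) = \left(-3 + M\right) \left(-4 + N\right) = \left(-4 + N\right) \left(-3 + M\right)$)
$V = -1452$ ($V = \left(12 - 4 \left(1 - 2\right) - 21 + \left(1 - 2\right) 7\right) - 1440 = \left(12 - -4 - 21 - 7\right) - 1440 = \left(12 + 4 - 21 - 7\right) - 1440 = -12 - 1440 = -1452$)
$\frac{\sqrt{V + 10081}}{W} = \frac{\sqrt{-1452 + 10081}}{-90036} = \sqrt{8629} \left(- \frac{1}{90036}\right) = - \frac{\sqrt{8629}}{90036}$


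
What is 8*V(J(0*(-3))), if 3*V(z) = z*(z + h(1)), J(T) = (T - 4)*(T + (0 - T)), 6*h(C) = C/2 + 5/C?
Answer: 0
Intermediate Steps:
h(C) = C/12 + 5/(6*C) (h(C) = (C/2 + 5/C)/6 = C/12 + 5/(6*C))
J(T) = 0 (J(T) = (-4 + T)*(T - T) = (-4 + T)*0 = 0)
V(z) = z*(11/12 + z)/3 (V(z) = (z*(z + (1/12)*(10 + 1²)/1))/3 = (z*(z + (1/12)*1*(10 + 1)))/3 = (z*(z + (1/12)*1*11))/3 = (z*(z + 11/12))/3 = (z*(11/12 + z))/3 = z*(11/12 + z)/3)
8*V(J(0*(-3))) = 8*((1/36)*0*(11 + 12*0)) = 8*((1/36)*0*(11 + 0)) = 8*((1/36)*0*11) = 8*0 = 0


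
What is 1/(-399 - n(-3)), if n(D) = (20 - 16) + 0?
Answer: -1/403 ≈ -0.0024814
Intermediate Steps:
n(D) = 4 (n(D) = 4 + 0 = 4)
1/(-399 - n(-3)) = 1/(-399 - 1*4) = 1/(-399 - 4) = 1/(-403) = -1/403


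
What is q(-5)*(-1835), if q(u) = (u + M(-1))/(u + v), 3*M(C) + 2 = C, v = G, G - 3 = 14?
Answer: 1835/2 ≈ 917.50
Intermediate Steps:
G = 17 (G = 3 + 14 = 17)
v = 17
M(C) = -⅔ + C/3
q(u) = (-1 + u)/(17 + u) (q(u) = (u + (-⅔ + (⅓)*(-1)))/(u + 17) = (u + (-⅔ - ⅓))/(17 + u) = (u - 1)/(17 + u) = (-1 + u)/(17 + u))
q(-5)*(-1835) = ((-1 - 5)/(17 - 5))*(-1835) = (-6/12)*(-1835) = ((1/12)*(-6))*(-1835) = -½*(-1835) = 1835/2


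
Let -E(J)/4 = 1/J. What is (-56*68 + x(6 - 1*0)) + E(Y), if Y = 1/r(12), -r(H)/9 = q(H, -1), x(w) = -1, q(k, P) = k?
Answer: -3377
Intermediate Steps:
r(H) = -9*H
Y = -1/108 (Y = 1/(-9*12) = 1/(-108) = -1/108 ≈ -0.0092593)
E(J) = -4/J
(-56*68 + x(6 - 1*0)) + E(Y) = (-56*68 - 1) - 4/(-1/108) = (-3808 - 1) - 4*(-108) = -3809 + 432 = -3377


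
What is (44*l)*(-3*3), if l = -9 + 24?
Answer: -5940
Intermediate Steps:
l = 15
(44*l)*(-3*3) = (44*15)*(-3*3) = 660*(-9) = -5940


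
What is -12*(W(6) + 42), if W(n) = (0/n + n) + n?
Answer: -648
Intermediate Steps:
W(n) = 2*n (W(n) = (0 + n) + n = n + n = 2*n)
-12*(W(6) + 42) = -12*(2*6 + 42) = -12*(12 + 42) = -12*54 = -648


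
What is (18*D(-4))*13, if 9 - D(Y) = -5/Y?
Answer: 3627/2 ≈ 1813.5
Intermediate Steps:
D(Y) = 9 + 5/Y (D(Y) = 9 - (-5)/Y = 9 + 5/Y)
(18*D(-4))*13 = (18*(9 + 5/(-4)))*13 = (18*(9 + 5*(-¼)))*13 = (18*(9 - 5/4))*13 = (18*(31/4))*13 = (279/2)*13 = 3627/2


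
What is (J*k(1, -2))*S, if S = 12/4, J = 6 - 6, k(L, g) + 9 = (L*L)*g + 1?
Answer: 0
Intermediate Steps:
k(L, g) = -8 + g*L² (k(L, g) = -9 + ((L*L)*g + 1) = -9 + (L²*g + 1) = -9 + (g*L² + 1) = -9 + (1 + g*L²) = -8 + g*L²)
J = 0
S = 3 (S = 12*(¼) = 3)
(J*k(1, -2))*S = (0*(-8 - 2*1²))*3 = (0*(-8 - 2*1))*3 = (0*(-8 - 2))*3 = (0*(-10))*3 = 0*3 = 0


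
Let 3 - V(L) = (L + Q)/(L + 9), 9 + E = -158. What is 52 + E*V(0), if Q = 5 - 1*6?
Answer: -4208/9 ≈ -467.56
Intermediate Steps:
E = -167 (E = -9 - 158 = -167)
Q = -1 (Q = 5 - 6 = -1)
V(L) = 3 - (-1 + L)/(9 + L) (V(L) = 3 - (L - 1)/(L + 9) = 3 - (-1 + L)/(9 + L))
52 + E*V(0) = 52 - 334*(14 + 0)/(9 + 0) = 52 - 334*14/9 = 52 - 167*28/9 = 52 - 4676/9 = -4208/9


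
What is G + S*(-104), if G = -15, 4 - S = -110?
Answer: -11871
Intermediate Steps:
S = 114 (S = 4 - 1*(-110) = 4 + 110 = 114)
G + S*(-104) = -15 + 114*(-104) = -15 - 11856 = -11871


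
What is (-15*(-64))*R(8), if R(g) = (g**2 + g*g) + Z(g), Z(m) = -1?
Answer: 121920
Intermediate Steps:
R(g) = -1 + 2*g**2 (R(g) = (g**2 + g*g) - 1 = (g**2 + g**2) - 1 = 2*g**2 - 1 = -1 + 2*g**2)
(-15*(-64))*R(8) = (-15*(-64))*(-1 + 2*8**2) = 960*(-1 + 2*64) = 960*(-1 + 128) = 960*127 = 121920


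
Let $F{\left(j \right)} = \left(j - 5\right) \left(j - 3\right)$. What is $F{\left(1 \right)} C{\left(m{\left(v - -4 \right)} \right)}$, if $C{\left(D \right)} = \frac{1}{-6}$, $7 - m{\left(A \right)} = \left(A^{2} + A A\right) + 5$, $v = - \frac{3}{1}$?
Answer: $- \frac{4}{3} \approx -1.3333$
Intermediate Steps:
$v = -3$ ($v = \left(-3\right) 1 = -3$)
$m{\left(A \right)} = 2 - 2 A^{2}$ ($m{\left(A \right)} = 7 - \left(\left(A^{2} + A A\right) + 5\right) = 7 - \left(\left(A^{2} + A^{2}\right) + 5\right) = 7 - \left(2 A^{2} + 5\right) = 7 - \left(5 + 2 A^{2}\right) = 2 - 2 A^{2}$)
$C{\left(D \right)} = - \frac{1}{6}$
$F{\left(j \right)} = \left(-5 + j\right) \left(-3 + j\right)$
$F{\left(1 \right)} C{\left(m{\left(v - -4 \right)} \right)} = \left(15 + 1^{2} - 8\right) \left(- \frac{1}{6}\right) = \left(15 + 1 - 8\right) \left(- \frac{1}{6}\right) = 8 \left(- \frac{1}{6}\right) = - \frac{4}{3}$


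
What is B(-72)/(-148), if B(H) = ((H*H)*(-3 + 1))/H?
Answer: -36/37 ≈ -0.97297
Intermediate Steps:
B(H) = -2*H (B(H) = (H**2*(-2))/H = (-2*H**2)/H = -2*H)
B(-72)/(-148) = -2*(-72)/(-148) = 144*(-1/148) = -36/37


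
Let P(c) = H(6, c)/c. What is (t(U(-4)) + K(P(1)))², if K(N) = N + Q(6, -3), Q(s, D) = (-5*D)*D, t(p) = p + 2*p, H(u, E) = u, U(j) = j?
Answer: 2601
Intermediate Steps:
t(p) = 3*p
Q(s, D) = -5*D²
P(c) = 6/c
K(N) = -45 + N (K(N) = N - 5*(-3)² = N - 5*9 = N - 45 = -45 + N)
(t(U(-4)) + K(P(1)))² = (3*(-4) + (-45 + 6/1))² = (-12 + (-45 + 6*1))² = (-12 + (-45 + 6))² = (-12 - 39)² = (-51)² = 2601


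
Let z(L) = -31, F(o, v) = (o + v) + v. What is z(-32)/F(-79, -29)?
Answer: 31/137 ≈ 0.22628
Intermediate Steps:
F(o, v) = o + 2*v
z(-32)/F(-79, -29) = -31/(-79 + 2*(-29)) = -31/(-79 - 58) = -31/(-137) = -31*(-1/137) = 31/137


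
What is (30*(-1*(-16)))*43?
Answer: 20640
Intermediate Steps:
(30*(-1*(-16)))*43 = (30*16)*43 = 480*43 = 20640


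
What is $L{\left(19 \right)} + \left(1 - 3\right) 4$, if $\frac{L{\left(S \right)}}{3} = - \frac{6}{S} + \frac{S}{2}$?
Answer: $\frac{743}{38} \approx 19.553$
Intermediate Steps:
$L{\left(S \right)} = - \frac{18}{S} + \frac{3 S}{2}$ ($L{\left(S \right)} = 3 \left(- \frac{6}{S} + \frac{S}{2}\right) = 3 \left(\frac{S}{2} - \frac{6}{S}\right) = - \frac{18}{S} + \frac{3 S}{2}$)
$L{\left(19 \right)} + \left(1 - 3\right) 4 = \left(- \frac{18}{19} + \frac{3}{2} \cdot 19\right) + \left(1 - 3\right) 4 = \left(\left(-18\right) \frac{1}{19} + \frac{57}{2}\right) - 8 = \left(- \frac{18}{19} + \frac{57}{2}\right) - 8 = \frac{1047}{38} - 8 = \frac{743}{38}$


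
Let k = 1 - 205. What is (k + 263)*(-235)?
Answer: -13865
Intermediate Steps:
k = -204
(k + 263)*(-235) = (-204 + 263)*(-235) = 59*(-235) = -13865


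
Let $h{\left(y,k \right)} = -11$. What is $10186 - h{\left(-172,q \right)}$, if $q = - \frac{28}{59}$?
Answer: $10197$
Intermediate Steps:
$q = - \frac{28}{59}$ ($q = \left(-28\right) \frac{1}{59} = - \frac{28}{59} \approx -0.47458$)
$10186 - h{\left(-172,q \right)} = 10186 - -11 = 10186 + 11 = 10197$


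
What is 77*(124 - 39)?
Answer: 6545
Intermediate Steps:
77*(124 - 39) = 77*85 = 6545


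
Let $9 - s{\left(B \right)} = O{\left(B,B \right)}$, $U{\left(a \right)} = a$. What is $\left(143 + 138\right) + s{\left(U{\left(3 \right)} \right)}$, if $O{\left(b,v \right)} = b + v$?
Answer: $284$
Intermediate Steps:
$s{\left(B \right)} = 9 - 2 B$ ($s{\left(B \right)} = 9 - \left(B + B\right) = 9 - 2 B$)
$\left(143 + 138\right) + s{\left(U{\left(3 \right)} \right)} = \left(143 + 138\right) + \left(9 - 6\right) = 281 + \left(9 - 6\right) = 281 + 3 = 284$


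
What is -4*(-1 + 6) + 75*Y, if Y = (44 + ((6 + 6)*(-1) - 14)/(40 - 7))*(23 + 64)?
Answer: 3101330/11 ≈ 2.8194e+5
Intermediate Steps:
Y = 41354/11 (Y = (44 + (12*(-1) - 14)/33)*87 = (44 + (-12 - 14)*(1/33))*87 = (44 - 26*1/33)*87 = (44 - 26/33)*87 = (1426/33)*87 = 41354/11 ≈ 3759.5)
-4*(-1 + 6) + 75*Y = -4*(-1 + 6) + 75*(41354/11) = -4*5 + 3101550/11 = -20 + 3101550/11 = 3101330/11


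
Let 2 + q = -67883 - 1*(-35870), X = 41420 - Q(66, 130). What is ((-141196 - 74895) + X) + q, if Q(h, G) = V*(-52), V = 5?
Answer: -206426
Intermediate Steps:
Q(h, G) = -260 (Q(h, G) = 5*(-52) = -260)
X = 41680 (X = 41420 - 1*(-260) = 41420 + 260 = 41680)
q = -32015 (q = -2 + (-67883 - 1*(-35870)) = -2 + (-67883 + 35870) = -2 - 32013 = -32015)
((-141196 - 74895) + X) + q = ((-141196 - 74895) + 41680) - 32015 = (-216091 + 41680) - 32015 = -174411 - 32015 = -206426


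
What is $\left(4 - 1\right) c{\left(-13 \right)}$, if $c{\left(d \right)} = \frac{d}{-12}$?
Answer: $\frac{13}{4} \approx 3.25$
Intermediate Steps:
$c{\left(d \right)} = - \frac{d}{12}$ ($c{\left(d \right)} = d \left(- \frac{1}{12}\right) = - \frac{d}{12}$)
$\left(4 - 1\right) c{\left(-13 \right)} = \left(4 - 1\right) \left(\left(- \frac{1}{12}\right) \left(-13\right)\right) = \left(4 - 1\right) \frac{13}{12} = 3 \cdot \frac{13}{12} = \frac{13}{4}$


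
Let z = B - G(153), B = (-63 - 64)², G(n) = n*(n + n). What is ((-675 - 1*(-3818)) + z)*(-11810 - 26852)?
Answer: 1064983452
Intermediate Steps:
G(n) = 2*n² (G(n) = n*(2*n) = 2*n²)
B = 16129 (B = (-127)² = 16129)
z = -30689 (z = 16129 - 2*153² = 16129 - 2*23409 = 16129 - 1*46818 = 16129 - 46818 = -30689)
((-675 - 1*(-3818)) + z)*(-11810 - 26852) = ((-675 - 1*(-3818)) - 30689)*(-11810 - 26852) = ((-675 + 3818) - 30689)*(-38662) = (3143 - 30689)*(-38662) = -27546*(-38662) = 1064983452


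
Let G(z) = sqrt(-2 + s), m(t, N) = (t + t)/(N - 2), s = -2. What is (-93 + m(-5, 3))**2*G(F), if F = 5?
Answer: 21218*I ≈ 21218.0*I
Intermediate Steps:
m(t, N) = 2*t/(-2 + N) (m(t, N) = (2*t)/(-2 + N) = 2*t/(-2 + N))
G(z) = 2*I (G(z) = sqrt(-2 - 2) = sqrt(-4) = 2*I)
(-93 + m(-5, 3))**2*G(F) = (-93 + 2*(-5)/(-2 + 3))**2*(2*I) = (-93 + 2*(-5)/1)**2*(2*I) = (-93 + 2*(-5)*1)**2*(2*I) = (-93 - 10)**2*(2*I) = (-103)**2*(2*I) = 10609*(2*I) = 21218*I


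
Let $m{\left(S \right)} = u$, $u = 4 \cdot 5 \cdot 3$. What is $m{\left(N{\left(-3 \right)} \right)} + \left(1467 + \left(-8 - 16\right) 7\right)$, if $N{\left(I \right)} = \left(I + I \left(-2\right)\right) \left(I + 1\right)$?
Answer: $1359$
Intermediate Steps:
$u = 60$ ($u = 20 \cdot 3 = 60$)
$N{\left(I \right)} = - I \left(1 + I\right)$ ($N{\left(I \right)} = \left(I - 2 I\right) \left(1 + I\right) = - I \left(1 + I\right)$)
$m{\left(S \right)} = 60$
$m{\left(N{\left(-3 \right)} \right)} + \left(1467 + \left(-8 - 16\right) 7\right) = 60 + \left(1467 + \left(-8 - 16\right) 7\right) = 60 + \left(1467 - 168\right) = 60 + 1299 = 1359$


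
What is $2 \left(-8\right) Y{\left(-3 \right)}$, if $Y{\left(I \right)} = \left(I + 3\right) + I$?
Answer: $48$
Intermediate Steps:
$Y{\left(I \right)} = 3 + 2 I$ ($Y{\left(I \right)} = \left(3 + I\right) + I = 3 + 2 I$)
$2 \left(-8\right) Y{\left(-3 \right)} = 2 \left(-8\right) \left(3 + 2 \left(-3\right)\right) = - 16 \left(3 - 6\right) = \left(-16\right) \left(-3\right) = 48$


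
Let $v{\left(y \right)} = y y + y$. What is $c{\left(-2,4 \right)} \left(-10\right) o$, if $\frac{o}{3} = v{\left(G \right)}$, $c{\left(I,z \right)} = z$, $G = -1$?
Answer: $0$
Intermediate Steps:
$v{\left(y \right)} = y + y^{2}$ ($v{\left(y \right)} = y^{2} + y = y + y^{2}$)
$o = 0$ ($o = 3 \left(- (1 - 1)\right) = 3 \left(\left(-1\right) 0\right) = 3 \cdot 0 = 0$)
$c{\left(-2,4 \right)} \left(-10\right) o = 4 \left(-10\right) 0 = \left(-40\right) 0 = 0$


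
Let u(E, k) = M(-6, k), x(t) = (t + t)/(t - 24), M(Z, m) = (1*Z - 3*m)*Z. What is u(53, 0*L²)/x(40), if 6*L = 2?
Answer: 36/5 ≈ 7.2000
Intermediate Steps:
L = ⅓ (L = (⅙)*2 = ⅓ ≈ 0.33333)
M(Z, m) = Z*(Z - 3*m) (M(Z, m) = (Z - 3*m)*Z = Z*(Z - 3*m))
x(t) = 2*t/(-24 + t) (x(t) = (2*t)/(-24 + t) = 2*t/(-24 + t))
u(E, k) = 36 + 18*k (u(E, k) = -6*(-6 - 3*k) = 36 + 18*k)
u(53, 0*L²)/x(40) = (36 + 18*(0*(⅓)²))/((2*40/(-24 + 40))) = (36 + 18*(0*(⅑)))/((2*40/16)) = (36 + 18*0)/((2*40*(1/16))) = (36 + 0)/5 = 36*(⅕) = 36/5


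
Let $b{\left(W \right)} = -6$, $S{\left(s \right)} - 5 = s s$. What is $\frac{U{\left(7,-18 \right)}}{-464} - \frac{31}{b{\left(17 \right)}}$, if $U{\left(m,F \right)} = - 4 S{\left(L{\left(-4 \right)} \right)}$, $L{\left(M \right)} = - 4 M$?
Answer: $\frac{89}{12} \approx 7.4167$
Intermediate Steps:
$S{\left(s \right)} = 5 + s^{2}$ ($S{\left(s \right)} = 5 + s s = 5 + s^{2}$)
$U{\left(m,F \right)} = -1044$ ($U{\left(m,F \right)} = - 4 \left(5 + \left(\left(-4\right) \left(-4\right)\right)^{2}\right) = - 4 \left(5 + 16^{2}\right) = - 4 \left(5 + 256\right) = \left(-4\right) 261 = -1044$)
$\frac{U{\left(7,-18 \right)}}{-464} - \frac{31}{b{\left(17 \right)}} = - \frac{1044}{-464} - \frac{31}{-6} = \left(-1044\right) \left(- \frac{1}{464}\right) - - \frac{31}{6} = \frac{9}{4} + \frac{31}{6} = \frac{89}{12}$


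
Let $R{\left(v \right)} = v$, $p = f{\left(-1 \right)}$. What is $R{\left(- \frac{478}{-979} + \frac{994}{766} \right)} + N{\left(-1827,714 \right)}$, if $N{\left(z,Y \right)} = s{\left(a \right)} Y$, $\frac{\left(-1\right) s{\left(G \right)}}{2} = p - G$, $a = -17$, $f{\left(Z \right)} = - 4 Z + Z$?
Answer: $- \frac{10708102283}{374957} \approx -28558.0$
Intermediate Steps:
$f{\left(Z \right)} = - 3 Z$
$p = 3$ ($p = \left(-3\right) \left(-1\right) = 3$)
$s{\left(G \right)} = -6 + 2 G$ ($s{\left(G \right)} = - 2 \left(3 - G\right) = -6 + 2 G$)
$N{\left(z,Y \right)} = - 40 Y$ ($N{\left(z,Y \right)} = \left(-6 + 2 \left(-17\right)\right) Y = \left(-6 - 34\right) Y = - 40 Y$)
$R{\left(- \frac{478}{-979} + \frac{994}{766} \right)} + N{\left(-1827,714 \right)} = \left(- \frac{478}{-979} + \frac{994}{766}\right) - 28560 = \left(\left(-478\right) \left(- \frac{1}{979}\right) + 994 \cdot \frac{1}{766}\right) - 28560 = \left(\frac{478}{979} + \frac{497}{383}\right) - 28560 = \frac{669637}{374957} - 28560 = - \frac{10708102283}{374957}$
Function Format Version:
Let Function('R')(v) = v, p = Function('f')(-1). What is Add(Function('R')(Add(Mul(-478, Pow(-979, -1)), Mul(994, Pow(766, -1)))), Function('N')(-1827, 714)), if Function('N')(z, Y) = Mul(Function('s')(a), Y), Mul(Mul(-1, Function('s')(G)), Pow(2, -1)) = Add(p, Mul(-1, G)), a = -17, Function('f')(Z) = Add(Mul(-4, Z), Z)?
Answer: Rational(-10708102283, 374957) ≈ -28558.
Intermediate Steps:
Function('f')(Z) = Mul(-3, Z)
p = 3 (p = Mul(-3, -1) = 3)
Function('s')(G) = Add(-6, Mul(2, G)) (Function('s')(G) = Mul(-2, Add(3, Mul(-1, G))) = Add(-6, Mul(2, G)))
Function('N')(z, Y) = Mul(-40, Y) (Function('N')(z, Y) = Mul(Add(-6, Mul(2, -17)), Y) = Mul(Add(-6, -34), Y) = Mul(-40, Y))
Add(Function('R')(Add(Mul(-478, Pow(-979, -1)), Mul(994, Pow(766, -1)))), Function('N')(-1827, 714)) = Add(Add(Mul(-478, Pow(-979, -1)), Mul(994, Pow(766, -1))), Mul(-40, 714)) = Add(Add(Mul(-478, Rational(-1, 979)), Mul(994, Rational(1, 766))), -28560) = Add(Add(Rational(478, 979), Rational(497, 383)), -28560) = Add(Rational(669637, 374957), -28560) = Rational(-10708102283, 374957)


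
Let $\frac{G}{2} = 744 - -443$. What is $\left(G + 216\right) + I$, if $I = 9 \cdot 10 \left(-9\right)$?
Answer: $1780$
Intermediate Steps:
$G = 2374$ ($G = 2 \left(744 - -443\right) = 2 \left(744 + 443\right) = 2 \cdot 1187 = 2374$)
$I = -810$ ($I = 90 \left(-9\right) = -810$)
$\left(G + 216\right) + I = \left(2374 + 216\right) - 810 = 2590 - 810 = 1780$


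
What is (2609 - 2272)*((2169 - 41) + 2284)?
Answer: 1486844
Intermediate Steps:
(2609 - 2272)*((2169 - 41) + 2284) = 337*(2128 + 2284) = 337*4412 = 1486844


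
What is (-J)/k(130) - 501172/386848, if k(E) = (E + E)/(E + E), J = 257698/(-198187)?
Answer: 1182405/248922872 ≈ 0.0047501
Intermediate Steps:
J = -257698/198187 (J = 257698*(-1/198187) = -257698/198187 ≈ -1.3003)
k(E) = 1 (k(E) = (2*E)/((2*E)) = (2*E)*(1/(2*E)) = 1)
(-J)/k(130) - 501172/386848 = -1*(-257698/198187)/1 - 501172/386848 = (257698/198187)*1 - 501172*1/386848 = 257698/198187 - 17899/13816 = 1182405/248922872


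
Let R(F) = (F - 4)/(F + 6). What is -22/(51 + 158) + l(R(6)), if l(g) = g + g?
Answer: 13/57 ≈ 0.22807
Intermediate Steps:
R(F) = (-4 + F)/(6 + F)
l(g) = 2*g
-22/(51 + 158) + l(R(6)) = -22/(51 + 158) + 2*((-4 + 6)/(6 + 6)) = -22/209 + 2*(2/12) = -22*1/209 + 2*((1/12)*2) = -2/19 + 2*(⅙) = -2/19 + ⅓ = 13/57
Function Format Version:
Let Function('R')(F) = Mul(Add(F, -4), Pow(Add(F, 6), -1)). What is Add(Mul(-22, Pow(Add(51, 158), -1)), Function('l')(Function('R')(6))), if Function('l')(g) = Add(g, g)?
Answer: Rational(13, 57) ≈ 0.22807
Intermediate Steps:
Function('R')(F) = Mul(Pow(Add(6, F), -1), Add(-4, F)) (Function('R')(F) = Mul(Add(-4, F), Pow(Add(6, F), -1)) = Mul(Pow(Add(6, F), -1), Add(-4, F)))
Function('l')(g) = Mul(2, g)
Add(Mul(-22, Pow(Add(51, 158), -1)), Function('l')(Function('R')(6))) = Add(Mul(-22, Pow(Add(51, 158), -1)), Mul(2, Mul(Pow(Add(6, 6), -1), Add(-4, 6)))) = Add(Mul(-22, Pow(209, -1)), Mul(2, Mul(Pow(12, -1), 2))) = Add(Mul(-22, Rational(1, 209)), Mul(2, Mul(Rational(1, 12), 2))) = Add(Rational(-2, 19), Mul(2, Rational(1, 6))) = Add(Rational(-2, 19), Rational(1, 3)) = Rational(13, 57)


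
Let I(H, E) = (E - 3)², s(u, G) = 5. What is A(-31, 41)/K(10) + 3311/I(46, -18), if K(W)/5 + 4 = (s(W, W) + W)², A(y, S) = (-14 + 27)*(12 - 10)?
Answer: 40331/5355 ≈ 7.5315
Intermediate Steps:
I(H, E) = (-3 + E)²
A(y, S) = 26 (A(y, S) = 13*2 = 26)
K(W) = -20 + 5*(5 + W)²
A(-31, 41)/K(10) + 3311/I(46, -18) = 26/(-20 + 5*(5 + 10)²) + 3311/((-3 - 18)²) = 26/(-20 + 5*15²) + 3311/((-21)²) = 26/(-20 + 5*225) + 3311/441 = 26/(-20 + 1125) + 3311*(1/441) = 26/1105 + 473/63 = 26*(1/1105) + 473/63 = 2/85 + 473/63 = 40331/5355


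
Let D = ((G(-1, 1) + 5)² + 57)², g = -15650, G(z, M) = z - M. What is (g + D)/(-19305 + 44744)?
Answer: -11294/25439 ≈ -0.44396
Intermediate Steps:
D = 4356 (D = (((-1 - 1*1) + 5)² + 57)² = (((-1 - 1) + 5)² + 57)² = ((-2 + 5)² + 57)² = (3² + 57)² = (9 + 57)² = 66² = 4356)
(g + D)/(-19305 + 44744) = (-15650 + 4356)/(-19305 + 44744) = -11294/25439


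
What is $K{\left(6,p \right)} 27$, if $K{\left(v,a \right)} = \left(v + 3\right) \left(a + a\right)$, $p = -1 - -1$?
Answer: $0$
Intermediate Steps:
$p = 0$ ($p = -1 + 1 = 0$)
$K{\left(v,a \right)} = 2 a \left(3 + v\right)$ ($K{\left(v,a \right)} = \left(3 + v\right) 2 a = 2 a \left(3 + v\right)$)
$K{\left(6,p \right)} 27 = 2 \cdot 0 \left(3 + 6\right) 27 = 2 \cdot 0 \cdot 9 \cdot 27 = 0 \cdot 27 = 0$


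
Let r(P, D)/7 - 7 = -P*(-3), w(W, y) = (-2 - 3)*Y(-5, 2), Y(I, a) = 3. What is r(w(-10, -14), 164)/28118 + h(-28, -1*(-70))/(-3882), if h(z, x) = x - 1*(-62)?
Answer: -395349/9096173 ≈ -0.043463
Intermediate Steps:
h(z, x) = 62 + x (h(z, x) = x + 62 = 62 + x)
w(W, y) = -15 (w(W, y) = (-2 - 3)*3 = -5*3 = -15)
r(P, D) = 49 + 21*P (r(P, D) = 49 + 7*(-P*(-3)) = 49 + 7*(3*P) = 49 + 21*P)
r(w(-10, -14), 164)/28118 + h(-28, -1*(-70))/(-3882) = (49 + 21*(-15))/28118 + (62 - 1*(-70))/(-3882) = (49 - 315)*(1/28118) + (62 + 70)*(-1/3882) = -266*1/28118 + 132*(-1/3882) = -133/14059 - 22/647 = -395349/9096173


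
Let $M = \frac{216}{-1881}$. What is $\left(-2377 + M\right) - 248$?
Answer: $- \frac{548649}{209} \approx -2625.1$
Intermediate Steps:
$M = - \frac{24}{209}$ ($M = 216 \left(- \frac{1}{1881}\right) = - \frac{24}{209} \approx -0.11483$)
$\left(-2377 + M\right) - 248 = \left(-2377 - \frac{24}{209}\right) - 248 = - \frac{496817}{209} - 248 = - \frac{548649}{209}$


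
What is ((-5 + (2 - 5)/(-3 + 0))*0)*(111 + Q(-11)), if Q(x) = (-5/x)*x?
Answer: 0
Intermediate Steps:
Q(x) = -5
((-5 + (2 - 5)/(-3 + 0))*0)*(111 + Q(-11)) = ((-5 + (2 - 5)/(-3 + 0))*0)*(111 - 5) = ((-5 - 3/(-3))*0)*106 = ((-5 - 3*(-⅓))*0)*106 = ((-5 + 1)*0)*106 = -4*0*106 = 0*106 = 0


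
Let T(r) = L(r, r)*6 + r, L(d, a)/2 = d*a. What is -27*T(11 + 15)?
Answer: -219726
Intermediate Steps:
L(d, a) = 2*a*d (L(d, a) = 2*(d*a) = 2*(a*d) = 2*a*d)
T(r) = r + 12*r² (T(r) = (2*r*r)*6 + r = (2*r²)*6 + r = 12*r² + r = r + 12*r²)
-27*T(11 + 15) = -27*(11 + 15)*(1 + 12*(11 + 15)) = -702*(1 + 12*26) = -702*(1 + 312) = -702*313 = -27*8138 = -219726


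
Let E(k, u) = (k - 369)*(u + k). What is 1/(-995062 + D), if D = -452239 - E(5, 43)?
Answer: -1/1429829 ≈ -6.9938e-7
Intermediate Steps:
E(k, u) = (-369 + k)*(k + u)
D = -434767 (D = -452239 - (5**2 - 369*5 - 369*43 + 5*43) = -452239 - (25 - 1845 - 15867 + 215) = -452239 - 1*(-17472) = -452239 + 17472 = -434767)
1/(-995062 + D) = 1/(-995062 - 434767) = 1/(-1429829) = -1/1429829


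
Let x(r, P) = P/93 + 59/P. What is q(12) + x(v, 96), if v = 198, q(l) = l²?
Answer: 433445/2976 ≈ 145.65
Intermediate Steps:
x(r, P) = 59/P + P/93 (x(r, P) = P*(1/93) + 59/P = P/93 + 59/P = 59/P + P/93)
q(12) + x(v, 96) = 12² + (59/96 + (1/93)*96) = 144 + (59*(1/96) + 32/31) = 144 + (59/96 + 32/31) = 144 + 4901/2976 = 433445/2976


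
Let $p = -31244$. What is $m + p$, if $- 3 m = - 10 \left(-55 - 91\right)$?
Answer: $- \frac{95192}{3} \approx -31731.0$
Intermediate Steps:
$m = - \frac{1460}{3}$ ($m = - \frac{\left(-10\right) \left(-55 - 91\right)}{3} = - \frac{\left(-10\right) \left(-146\right)}{3} = \left(- \frac{1}{3}\right) 1460 = - \frac{1460}{3} \approx -486.67$)
$m + p = - \frac{1460}{3} - 31244 = - \frac{95192}{3}$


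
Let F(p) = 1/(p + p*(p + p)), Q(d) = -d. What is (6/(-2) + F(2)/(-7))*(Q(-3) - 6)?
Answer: 633/70 ≈ 9.0429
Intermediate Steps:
F(p) = 1/(p + 2*p²) (F(p) = 1/(p + p*(2*p)) = 1/(p + 2*p²))
(6/(-2) + F(2)/(-7))*(Q(-3) - 6) = (6/(-2) + (1/(2*(1 + 2*2)))/(-7))*(-1*(-3) - 6) = (6*(-½) + (1/(2*(1 + 4)))*(-⅐))*(3 - 6) = (-3 + ((½)/5)*(-⅐))*(-3) = (-3 + ((½)*(⅕))*(-⅐))*(-3) = (-3 + (⅒)*(-⅐))*(-3) = (-3 - 1/70)*(-3) = -211/70*(-3) = 633/70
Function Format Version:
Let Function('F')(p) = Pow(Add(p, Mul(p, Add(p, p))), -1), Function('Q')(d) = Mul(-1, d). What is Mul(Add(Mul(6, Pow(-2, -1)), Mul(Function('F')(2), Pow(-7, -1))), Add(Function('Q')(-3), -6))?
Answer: Rational(633, 70) ≈ 9.0429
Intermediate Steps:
Function('F')(p) = Pow(Add(p, Mul(2, Pow(p, 2))), -1) (Function('F')(p) = Pow(Add(p, Mul(p, Mul(2, p))), -1) = Pow(Add(p, Mul(2, Pow(p, 2))), -1))
Mul(Add(Mul(6, Pow(-2, -1)), Mul(Function('F')(2), Pow(-7, -1))), Add(Function('Q')(-3), -6)) = Mul(Add(Mul(6, Pow(-2, -1)), Mul(Mul(Pow(2, -1), Pow(Add(1, Mul(2, 2)), -1)), Pow(-7, -1))), Add(Mul(-1, -3), -6)) = Mul(Add(Mul(6, Rational(-1, 2)), Mul(Mul(Rational(1, 2), Pow(Add(1, 4), -1)), Rational(-1, 7))), Add(3, -6)) = Mul(Add(-3, Mul(Mul(Rational(1, 2), Pow(5, -1)), Rational(-1, 7))), -3) = Mul(Add(-3, Mul(Mul(Rational(1, 2), Rational(1, 5)), Rational(-1, 7))), -3) = Mul(Add(-3, Mul(Rational(1, 10), Rational(-1, 7))), -3) = Mul(Add(-3, Rational(-1, 70)), -3) = Mul(Rational(-211, 70), -3) = Rational(633, 70)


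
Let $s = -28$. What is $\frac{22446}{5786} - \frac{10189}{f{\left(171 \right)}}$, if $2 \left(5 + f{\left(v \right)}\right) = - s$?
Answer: $- \frac{29375770}{26037} \approx -1128.2$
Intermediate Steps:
$f{\left(v \right)} = 9$ ($f{\left(v \right)} = -5 + \frac{\left(-1\right) \left(-28\right)}{2} = -5 + \frac{1}{2} \cdot 28 = -5 + 14 = 9$)
$\frac{22446}{5786} - \frac{10189}{f{\left(171 \right)}} = \frac{22446}{5786} - \frac{10189}{9} = 22446 \cdot \frac{1}{5786} - \frac{10189}{9} = \frac{11223}{2893} - \frac{10189}{9} = - \frac{29375770}{26037}$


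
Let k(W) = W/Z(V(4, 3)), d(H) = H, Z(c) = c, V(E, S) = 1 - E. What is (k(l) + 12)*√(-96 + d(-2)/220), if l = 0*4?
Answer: 6*I*√1161710/55 ≈ 117.58*I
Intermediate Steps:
l = 0
k(W) = -W/3 (k(W) = W/(1 - 1*4) = W/(1 - 4) = W/(-3) = W*(-⅓) = -W/3)
(k(l) + 12)*√(-96 + d(-2)/220) = (-⅓*0 + 12)*√(-96 - 2/220) = (0 + 12)*√(-96 - 2*1/220) = 12*√(-96 - 1/110) = 12*√(-10561/110) = 12*(I*√1161710/110) = 6*I*√1161710/55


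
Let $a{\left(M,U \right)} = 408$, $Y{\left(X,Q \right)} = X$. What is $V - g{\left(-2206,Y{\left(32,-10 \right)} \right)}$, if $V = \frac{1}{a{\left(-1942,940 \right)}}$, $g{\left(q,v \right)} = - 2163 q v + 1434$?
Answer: $- \frac{62298307439}{408} \approx -1.5269 \cdot 10^{8}$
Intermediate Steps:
$g{\left(q,v \right)} = 1434 - 2163 q v$ ($g{\left(q,v \right)} = - 2163 q v + 1434 = 1434 - 2163 q v$)
$V = \frac{1}{408} \approx 0.002451$
$V - g{\left(-2206,Y{\left(32,-10 \right)} \right)} = \frac{1}{408} - \left(1434 - \left(-4771578\right) 32\right) = \frac{1}{408} - \left(1434 + 152690496\right) = \frac{1}{408} - 152691930 = - \frac{62298307439}{408}$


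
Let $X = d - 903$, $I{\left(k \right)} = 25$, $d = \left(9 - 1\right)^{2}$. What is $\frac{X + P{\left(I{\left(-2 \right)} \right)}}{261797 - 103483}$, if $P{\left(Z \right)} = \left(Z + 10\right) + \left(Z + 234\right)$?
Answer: $- \frac{545}{158314} \approx -0.0034425$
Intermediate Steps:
$d = 64$ ($d = 8^{2} = 64$)
$P{\left(Z \right)} = 244 + 2 Z$ ($P{\left(Z \right)} = \left(10 + Z\right) + \left(234 + Z\right) = 244 + 2 Z$)
$X = -839$ ($X = 64 - 903 = -839$)
$\frac{X + P{\left(I{\left(-2 \right)} \right)}}{261797 - 103483} = \frac{-839 + \left(244 + 2 \cdot 25\right)}{261797 - 103483} = \frac{-839 + \left(244 + 50\right)}{158314} = \left(-839 + 294\right) \frac{1}{158314} = \left(-545\right) \frac{1}{158314} = - \frac{545}{158314}$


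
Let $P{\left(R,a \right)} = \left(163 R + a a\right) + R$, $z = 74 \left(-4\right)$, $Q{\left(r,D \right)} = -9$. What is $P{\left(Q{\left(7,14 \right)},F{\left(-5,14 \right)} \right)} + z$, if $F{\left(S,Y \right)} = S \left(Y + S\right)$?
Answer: $253$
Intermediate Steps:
$F{\left(S,Y \right)} = S \left(S + Y\right)$
$z = -296$
$P{\left(R,a \right)} = a^{2} + 164 R$ ($P{\left(R,a \right)} = \left(163 R + a^{2}\right) + R = \left(a^{2} + 163 R\right) + R = a^{2} + 164 R$)
$P{\left(Q{\left(7,14 \right)},F{\left(-5,14 \right)} \right)} + z = \left(\left(- 5 \left(-5 + 14\right)\right)^{2} + 164 \left(-9\right)\right) - 296 = \left(\left(\left(-5\right) 9\right)^{2} - 1476\right) - 296 = \left(\left(-45\right)^{2} - 1476\right) - 296 = \left(2025 - 1476\right) - 296 = 549 - 296 = 253$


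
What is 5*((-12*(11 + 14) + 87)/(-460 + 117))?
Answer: 1065/343 ≈ 3.1050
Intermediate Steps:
5*((-12*(11 + 14) + 87)/(-460 + 117)) = 5*((-12*25 + 87)/(-343)) = 5*((-300 + 87)*(-1/343)) = 5*(-213*(-1/343)) = 5*(213/343) = 1065/343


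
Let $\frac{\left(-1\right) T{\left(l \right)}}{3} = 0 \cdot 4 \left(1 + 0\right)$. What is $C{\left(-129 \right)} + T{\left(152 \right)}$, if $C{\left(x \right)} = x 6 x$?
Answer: $99846$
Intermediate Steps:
$T{\left(l \right)} = 0$ ($T{\left(l \right)} = - 3 \cdot 0 \cdot 4 \left(1 + 0\right) = - 3 \cdot 0 \cdot 1 = \left(-3\right) 0 = 0$)
$C{\left(x \right)} = 6 x^{2}$ ($C{\left(x \right)} = 6 x x = 6 x^{2}$)
$C{\left(-129 \right)} + T{\left(152 \right)} = 6 \left(-129\right)^{2} + 0 = 6 \cdot 16641 + 0 = 99846 + 0 = 99846$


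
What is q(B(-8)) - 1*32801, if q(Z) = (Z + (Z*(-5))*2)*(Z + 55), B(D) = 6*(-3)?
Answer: -26807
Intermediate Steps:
B(D) = -18
q(Z) = -9*Z*(55 + Z) (q(Z) = (Z - 5*Z*2)*(55 + Z) = (Z - 10*Z)*(55 + Z) = (-9*Z)*(55 + Z) = -9*Z*(55 + Z))
q(B(-8)) - 1*32801 = -9*(-18)*(55 - 18) - 1*32801 = -9*(-18)*37 - 32801 = 5994 - 32801 = -26807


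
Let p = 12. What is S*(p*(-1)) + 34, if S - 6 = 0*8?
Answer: -38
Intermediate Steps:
S = 6 (S = 6 + 0*8 = 6 + 0 = 6)
S*(p*(-1)) + 34 = 6*(12*(-1)) + 34 = 6*(-12) + 34 = -72 + 34 = -38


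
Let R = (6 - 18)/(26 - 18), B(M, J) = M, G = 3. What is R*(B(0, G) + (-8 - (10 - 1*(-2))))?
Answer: 30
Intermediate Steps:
R = -3/2 (R = -12/8 = -12*⅛ = -3/2 ≈ -1.5000)
R*(B(0, G) + (-8 - (10 - 1*(-2)))) = -3*(0 + (-8 - (10 - 1*(-2))))/2 = -3*(0 + (-8 - (10 + 2)))/2 = -3*(0 + (-8 - 1*12))/2 = -3*(0 + (-8 - 12))/2 = -3*(0 - 20)/2 = -3/2*(-20) = 30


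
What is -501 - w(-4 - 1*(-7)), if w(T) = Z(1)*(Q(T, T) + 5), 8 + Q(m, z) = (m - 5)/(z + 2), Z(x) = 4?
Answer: -2437/5 ≈ -487.40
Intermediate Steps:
Q(m, z) = -8 + (-5 + m)/(2 + z) (Q(m, z) = -8 + (m - 5)/(z + 2) = -8 + (-5 + m)/(2 + z))
w(T) = 20 + 4*(-21 - 7*T)/(2 + T) (w(T) = 4*((-21 + T - 8*T)/(2 + T) + 5) = 4*((-21 - 7*T)/(2 + T) + 5) = 4*(5 + (-21 - 7*T)/(2 + T)) = 20 + 4*(-21 - 7*T)/(2 + T))
-501 - w(-4 - 1*(-7)) = -501 - 4*(-11 - 2*(-4 - 1*(-7)))/(2 + (-4 - 1*(-7))) = -501 - 4*(-11 - 2*(-4 + 7))/(2 + (-4 + 7)) = -501 - 4*(-11 - 2*3)/(2 + 3) = -501 - 4*(-11 - 6)/5 = -501 - 4*(-17)/5 = -501 - 1*(-68/5) = -501 + 68/5 = -2437/5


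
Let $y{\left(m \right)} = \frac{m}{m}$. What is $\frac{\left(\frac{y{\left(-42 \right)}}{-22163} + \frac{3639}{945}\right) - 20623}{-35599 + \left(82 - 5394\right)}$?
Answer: $\frac{143949394531}{285613805295} \approx 0.504$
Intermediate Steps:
$y{\left(m \right)} = 1$
$\frac{\left(\frac{y{\left(-42 \right)}}{-22163} + \frac{3639}{945}\right) - 20623}{-35599 + \left(82 - 5394\right)} = \frac{\left(1 \frac{1}{-22163} + \frac{3639}{945}\right) - 20623}{-35599 + \left(82 - 5394\right)} = \frac{\left(1 \left(- \frac{1}{22163}\right) + 3639 \cdot \frac{1}{945}\right) - 20623}{-35599 + \left(82 - 5394\right)} = \frac{\left(- \frac{1}{22163} + \frac{1213}{315}\right) - 20623}{-35599 - 5312} = \frac{\frac{26883404}{6981345} - 20623}{-40911} = \left(- \frac{143949394531}{6981345}\right) \left(- \frac{1}{40911}\right) = \frac{143949394531}{285613805295}$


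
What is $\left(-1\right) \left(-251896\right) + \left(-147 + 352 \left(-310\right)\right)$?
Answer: $142629$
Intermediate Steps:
$\left(-1\right) \left(-251896\right) + \left(-147 + 352 \left(-310\right)\right) = 251896 - 109267 = 142629$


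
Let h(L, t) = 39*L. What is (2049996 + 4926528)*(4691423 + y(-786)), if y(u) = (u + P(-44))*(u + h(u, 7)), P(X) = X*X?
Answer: -219513376590348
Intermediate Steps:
P(X) = X**2
y(u) = 40*u*(1936 + u) (y(u) = (u + (-44)**2)*(u + 39*u) = (u + 1936)*(40*u) = (1936 + u)*(40*u) = 40*u*(1936 + u))
(2049996 + 4926528)*(4691423 + y(-786)) = (2049996 + 4926528)*(4691423 + 40*(-786)*(1936 - 786)) = 6976524*(4691423 + 40*(-786)*1150) = 6976524*(4691423 - 36156000) = 6976524*(-31464577) = -219513376590348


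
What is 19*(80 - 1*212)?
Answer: -2508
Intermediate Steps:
19*(80 - 1*212) = 19*(80 - 212) = 19*(-132) = -2508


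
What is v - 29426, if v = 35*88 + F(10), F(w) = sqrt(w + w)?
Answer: -26346 + 2*sqrt(5) ≈ -26342.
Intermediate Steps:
F(w) = sqrt(2)*sqrt(w) (F(w) = sqrt(2*w) = sqrt(2)*sqrt(w))
v = 3080 + 2*sqrt(5) (v = 35*88 + sqrt(2)*sqrt(10) = 3080 + 2*sqrt(5) ≈ 3084.5)
v - 29426 = (3080 + 2*sqrt(5)) - 29426 = -26346 + 2*sqrt(5)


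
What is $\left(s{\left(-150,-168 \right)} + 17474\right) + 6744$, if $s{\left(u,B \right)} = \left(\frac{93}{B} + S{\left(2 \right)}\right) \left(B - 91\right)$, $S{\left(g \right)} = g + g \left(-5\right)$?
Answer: $\frac{211467}{8} \approx 26433.0$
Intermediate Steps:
$S{\left(g \right)} = - 4 g$ ($S{\left(g \right)} = g - 5 g = - 4 g$)
$s{\left(u,B \right)} = \left(-91 + B\right) \left(-8 + \frac{93}{B}\right)$ ($s{\left(u,B \right)} = \left(\frac{93}{B} - 8\right) \left(B - 91\right) = \left(\frac{93}{B} - 8\right) \left(-91 + B\right) = \left(-8 + \frac{93}{B}\right) \left(-91 + B\right) = \left(-91 + B\right) \left(-8 + \frac{93}{B}\right)$)
$\left(s{\left(-150,-168 \right)} + 17474\right) + 6744 = \left(\left(821 - \frac{8463}{-168} - -1344\right) + 17474\right) + 6744 = \left(\left(821 - - \frac{403}{8} + 1344\right) + 17474\right) + 6744 = \left(\left(821 + \frac{403}{8} + 1344\right) + 17474\right) + 6744 = \left(\frac{17723}{8} + 17474\right) + 6744 = \frac{157515}{8} + 6744 = \frac{211467}{8}$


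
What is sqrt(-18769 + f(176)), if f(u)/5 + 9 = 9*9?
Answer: I*sqrt(18409) ≈ 135.68*I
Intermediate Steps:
f(u) = 360 (f(u) = -45 + 5*(9*9) = -45 + 5*81 = -45 + 405 = 360)
sqrt(-18769 + f(176)) = sqrt(-18769 + 360) = sqrt(-18409) = I*sqrt(18409)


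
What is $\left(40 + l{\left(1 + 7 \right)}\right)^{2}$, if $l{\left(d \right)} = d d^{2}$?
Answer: $304704$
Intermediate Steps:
$l{\left(d \right)} = d^{3}$
$\left(40 + l{\left(1 + 7 \right)}\right)^{2} = \left(40 + \left(1 + 7\right)^{3}\right)^{2} = \left(40 + 8^{3}\right)^{2} = \left(40 + 512\right)^{2} = 552^{2} = 304704$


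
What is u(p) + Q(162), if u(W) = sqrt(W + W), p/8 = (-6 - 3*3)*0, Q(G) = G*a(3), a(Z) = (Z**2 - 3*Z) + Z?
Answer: 486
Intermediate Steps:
a(Z) = Z**2 - 2*Z
Q(G) = 3*G (Q(G) = G*(3*(-2 + 3)) = G*(3*1) = G*3 = 3*G)
p = 0 (p = 8*((-6 - 3*3)*0) = 8*((-6 - 9)*0) = 8*(-15*0) = 8*0 = 0)
u(W) = sqrt(2)*sqrt(W) (u(W) = sqrt(2*W) = sqrt(2)*sqrt(W))
u(p) + Q(162) = sqrt(2)*sqrt(0) + 3*162 = sqrt(2)*0 + 486 = 0 + 486 = 486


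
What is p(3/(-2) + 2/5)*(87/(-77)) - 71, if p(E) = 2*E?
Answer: -2398/35 ≈ -68.514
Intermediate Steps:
p(3/(-2) + 2/5)*(87/(-77)) - 71 = (2*(3/(-2) + 2/5))*(87/(-77)) - 71 = (2*(3*(-1/2) + 2*(1/5)))*(87*(-1/77)) - 71 = (2*(-3/2 + 2/5))*(-87/77) - 71 = (2*(-11/10))*(-87/77) - 71 = -11/5*(-87/77) - 71 = 87/35 - 71 = -2398/35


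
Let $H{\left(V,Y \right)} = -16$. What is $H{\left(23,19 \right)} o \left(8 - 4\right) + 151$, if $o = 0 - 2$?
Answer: $279$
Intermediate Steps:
$o = -2$
$H{\left(23,19 \right)} o \left(8 - 4\right) + 151 = - 16 \left(- 2 \left(8 - 4\right)\right) + 151 = - 16 \left(\left(-2\right) 4\right) + 151 = \left(-16\right) \left(-8\right) + 151 = 128 + 151 = 279$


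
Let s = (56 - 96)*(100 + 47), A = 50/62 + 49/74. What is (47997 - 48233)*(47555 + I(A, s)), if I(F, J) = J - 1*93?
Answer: -9813352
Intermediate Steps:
A = 3369/2294 (A = 50*(1/62) + 49*(1/74) = 25/31 + 49/74 = 3369/2294 ≈ 1.4686)
s = -5880 (s = -40*147 = -5880)
I(F, J) = -93 + J (I(F, J) = J - 93 = -93 + J)
(47997 - 48233)*(47555 + I(A, s)) = (47997 - 48233)*(47555 + (-93 - 5880)) = -236*(47555 - 5973) = -236*41582 = -9813352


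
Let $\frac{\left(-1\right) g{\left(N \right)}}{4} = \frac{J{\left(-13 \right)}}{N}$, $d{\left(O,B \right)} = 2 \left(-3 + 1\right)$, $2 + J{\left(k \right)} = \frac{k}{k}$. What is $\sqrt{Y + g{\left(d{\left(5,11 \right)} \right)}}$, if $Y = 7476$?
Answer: $5 \sqrt{299} \approx 86.458$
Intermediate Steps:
$J{\left(k \right)} = -1$ ($J{\left(k \right)} = -2 + \frac{k}{k} = -2 + 1 = -1$)
$d{\left(O,B \right)} = -4$ ($d{\left(O,B \right)} = 2 \left(-2\right) = -4$)
$g{\left(N \right)} = \frac{4}{N}$ ($g{\left(N \right)} = - 4 \left(- \frac{1}{N}\right) = \frac{4}{N}$)
$\sqrt{Y + g{\left(d{\left(5,11 \right)} \right)}} = \sqrt{7476 + \frac{4}{-4}} = \sqrt{7476 + 4 \left(- \frac{1}{4}\right)} = \sqrt{7476 - 1} = \sqrt{7475} = 5 \sqrt{299}$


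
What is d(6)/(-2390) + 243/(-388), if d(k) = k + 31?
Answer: -297563/463660 ≈ -0.64177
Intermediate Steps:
d(k) = 31 + k
d(6)/(-2390) + 243/(-388) = (31 + 6)/(-2390) + 243/(-388) = 37*(-1/2390) + 243*(-1/388) = -37/2390 - 243/388 = -297563/463660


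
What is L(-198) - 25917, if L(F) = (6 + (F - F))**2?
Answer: -25881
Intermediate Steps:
L(F) = 36 (L(F) = (6 + 0)**2 = 6**2 = 36)
L(-198) - 25917 = 36 - 25917 = -25881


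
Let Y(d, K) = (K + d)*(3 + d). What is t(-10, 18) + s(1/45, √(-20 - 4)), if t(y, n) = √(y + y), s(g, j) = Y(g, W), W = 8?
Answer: 49096/2025 + 2*I*√5 ≈ 24.245 + 4.4721*I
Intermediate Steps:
Y(d, K) = (3 + d)*(K + d)
s(g, j) = 24 + g² + 11*g (s(g, j) = g² + 3*8 + 3*g + 8*g = g² + 24 + 3*g + 8*g = 24 + g² + 11*g)
t(y, n) = √2*√y (t(y, n) = √(2*y) = √2*√y)
t(-10, 18) + s(1/45, √(-20 - 4)) = √2*√(-10) + (24 + (1/45)² + 11/45) = √2*(I*√10) + (24 + (1/45)² + 11*(1/45)) = 2*I*√5 + (24 + 1/2025 + 11/45) = 2*I*√5 + 49096/2025 = 49096/2025 + 2*I*√5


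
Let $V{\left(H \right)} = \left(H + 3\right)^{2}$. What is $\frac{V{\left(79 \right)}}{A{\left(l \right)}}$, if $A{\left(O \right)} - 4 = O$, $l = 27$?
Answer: $\frac{6724}{31} \approx 216.9$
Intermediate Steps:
$V{\left(H \right)} = \left(3 + H\right)^{2}$
$A{\left(O \right)} = 4 + O$
$\frac{V{\left(79 \right)}}{A{\left(l \right)}} = \frac{\left(3 + 79\right)^{2}}{4 + 27} = \frac{82^{2}}{31} = 6724 \cdot \frac{1}{31} = \frac{6724}{31}$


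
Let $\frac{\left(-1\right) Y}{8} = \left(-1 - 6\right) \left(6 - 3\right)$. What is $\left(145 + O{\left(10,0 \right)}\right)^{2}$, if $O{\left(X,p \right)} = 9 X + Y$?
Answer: $162409$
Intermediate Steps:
$Y = 168$ ($Y = - 8 \left(-1 - 6\right) \left(6 - 3\right) = - 8 \left(\left(-7\right) 3\right) = \left(-8\right) \left(-21\right) = 168$)
$O{\left(X,p \right)} = 168 + 9 X$ ($O{\left(X,p \right)} = 9 X + 168 = 168 + 9 X$)
$\left(145 + O{\left(10,0 \right)}\right)^{2} = \left(145 + \left(168 + 9 \cdot 10\right)\right)^{2} = \left(145 + \left(168 + 90\right)\right)^{2} = \left(145 + 258\right)^{2} = 403^{2} = 162409$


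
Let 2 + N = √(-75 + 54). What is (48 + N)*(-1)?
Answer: -46 - I*√21 ≈ -46.0 - 4.5826*I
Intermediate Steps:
N = -2 + I*√21 (N = -2 + √(-75 + 54) = -2 + √(-21) = -2 + I*√21 ≈ -2.0 + 4.5826*I)
(48 + N)*(-1) = (48 + (-2 + I*√21))*(-1) = (46 + I*√21)*(-1) = -46 - I*√21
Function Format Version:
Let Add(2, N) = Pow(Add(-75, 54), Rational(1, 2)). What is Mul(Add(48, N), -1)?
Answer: Add(-46, Mul(-1, I, Pow(21, Rational(1, 2)))) ≈ Add(-46.000, Mul(-4.5826, I))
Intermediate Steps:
N = Add(-2, Mul(I, Pow(21, Rational(1, 2)))) (N = Add(-2, Pow(Add(-75, 54), Rational(1, 2))) = Add(-2, Pow(-21, Rational(1, 2))) = Add(-2, Mul(I, Pow(21, Rational(1, 2)))) ≈ Add(-2.0000, Mul(4.5826, I)))
Mul(Add(48, N), -1) = Mul(Add(48, Add(-2, Mul(I, Pow(21, Rational(1, 2))))), -1) = Mul(Add(46, Mul(I, Pow(21, Rational(1, 2)))), -1) = Add(-46, Mul(-1, I, Pow(21, Rational(1, 2))))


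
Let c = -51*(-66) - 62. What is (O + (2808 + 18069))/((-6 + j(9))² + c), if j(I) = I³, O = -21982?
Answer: -1105/526033 ≈ -0.0021006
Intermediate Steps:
c = 3304 (c = 3366 - 62 = 3304)
(O + (2808 + 18069))/((-6 + j(9))² + c) = (-21982 + (2808 + 18069))/((-6 + 9³)² + 3304) = (-21982 + 20877)/((-6 + 729)² + 3304) = -1105/(723² + 3304) = -1105/(522729 + 3304) = -1105/526033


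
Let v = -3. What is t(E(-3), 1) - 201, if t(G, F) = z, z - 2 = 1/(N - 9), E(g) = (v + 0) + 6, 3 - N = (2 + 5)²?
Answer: -10946/55 ≈ -199.02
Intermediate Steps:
N = -46 (N = 3 - (2 + 5)² = 3 - 1*7² = 3 - 1*49 = 3 - 49 = -46)
E(g) = 3 (E(g) = (-3 + 0) + 6 = -3 + 6 = 3)
z = 109/55 (z = 2 + 1/(-46 - 9) = 2 + 1/(-55) = 2 - 1/55 = 109/55 ≈ 1.9818)
t(G, F) = 109/55
t(E(-3), 1) - 201 = 109/55 - 201 = -10946/55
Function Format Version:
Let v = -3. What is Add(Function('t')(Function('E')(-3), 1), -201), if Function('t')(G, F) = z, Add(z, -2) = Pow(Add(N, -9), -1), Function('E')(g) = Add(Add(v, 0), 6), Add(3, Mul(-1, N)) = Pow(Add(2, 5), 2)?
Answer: Rational(-10946, 55) ≈ -199.02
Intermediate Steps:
N = -46 (N = Add(3, Mul(-1, Pow(Add(2, 5), 2))) = Add(3, Mul(-1, Pow(7, 2))) = Add(3, Mul(-1, 49)) = Add(3, -49) = -46)
Function('E')(g) = 3 (Function('E')(g) = Add(Add(-3, 0), 6) = Add(-3, 6) = 3)
z = Rational(109, 55) (z = Add(2, Pow(Add(-46, -9), -1)) = Add(2, Pow(-55, -1)) = Add(2, Rational(-1, 55)) = Rational(109, 55) ≈ 1.9818)
Function('t')(G, F) = Rational(109, 55)
Add(Function('t')(Function('E')(-3), 1), -201) = Add(Rational(109, 55), -201) = Rational(-10946, 55)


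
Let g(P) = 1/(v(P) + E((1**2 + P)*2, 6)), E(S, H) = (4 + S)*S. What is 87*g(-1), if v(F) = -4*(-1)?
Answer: 87/4 ≈ 21.750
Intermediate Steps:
E(S, H) = S*(4 + S)
v(F) = 4
g(P) = 1/(4 + (2 + 2*P)*(6 + 2*P)) (g(P) = 1/(4 + ((1**2 + P)*2)*(4 + (1**2 + P)*2)) = 1/(4 + ((1 + P)*2)*(4 + (1 + P)*2)) = 1/(4 + (2 + 2*P)*(4 + (2 + 2*P))) = 1/(4 + (2 + 2*P)*(6 + 2*P)))
87*g(-1) = 87*(1/(4*(1 + (1 - 1)*(3 - 1)))) = 87*(1/(4*(1 + 0*2))) = 87*(1/(4*(1 + 0))) = 87*((1/4)/1) = 87*((1/4)*1) = 87*(1/4) = 87/4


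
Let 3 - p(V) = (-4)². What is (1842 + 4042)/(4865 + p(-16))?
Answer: 1471/1213 ≈ 1.2127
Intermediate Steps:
p(V) = -13 (p(V) = 3 - 1*(-4)² = 3 - 1*16 = 3 - 16 = -13)
(1842 + 4042)/(4865 + p(-16)) = (1842 + 4042)/(4865 - 13) = 5884/4852 = 5884*(1/4852) = 1471/1213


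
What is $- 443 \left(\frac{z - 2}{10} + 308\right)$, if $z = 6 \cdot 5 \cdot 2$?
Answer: $- \frac{695067}{5} \approx -1.3901 \cdot 10^{5}$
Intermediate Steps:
$z = 60$ ($z = 30 \cdot 2 = 60$)
$- 443 \left(\frac{z - 2}{10} + 308\right) = - 443 \left(\frac{60 - 2}{10} + 308\right) = - 443 \left(\frac{1}{10} \cdot 58 + 308\right) = - 443 \left(\frac{29}{5} + 308\right) = \left(-443\right) \frac{1569}{5} = - \frac{695067}{5}$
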